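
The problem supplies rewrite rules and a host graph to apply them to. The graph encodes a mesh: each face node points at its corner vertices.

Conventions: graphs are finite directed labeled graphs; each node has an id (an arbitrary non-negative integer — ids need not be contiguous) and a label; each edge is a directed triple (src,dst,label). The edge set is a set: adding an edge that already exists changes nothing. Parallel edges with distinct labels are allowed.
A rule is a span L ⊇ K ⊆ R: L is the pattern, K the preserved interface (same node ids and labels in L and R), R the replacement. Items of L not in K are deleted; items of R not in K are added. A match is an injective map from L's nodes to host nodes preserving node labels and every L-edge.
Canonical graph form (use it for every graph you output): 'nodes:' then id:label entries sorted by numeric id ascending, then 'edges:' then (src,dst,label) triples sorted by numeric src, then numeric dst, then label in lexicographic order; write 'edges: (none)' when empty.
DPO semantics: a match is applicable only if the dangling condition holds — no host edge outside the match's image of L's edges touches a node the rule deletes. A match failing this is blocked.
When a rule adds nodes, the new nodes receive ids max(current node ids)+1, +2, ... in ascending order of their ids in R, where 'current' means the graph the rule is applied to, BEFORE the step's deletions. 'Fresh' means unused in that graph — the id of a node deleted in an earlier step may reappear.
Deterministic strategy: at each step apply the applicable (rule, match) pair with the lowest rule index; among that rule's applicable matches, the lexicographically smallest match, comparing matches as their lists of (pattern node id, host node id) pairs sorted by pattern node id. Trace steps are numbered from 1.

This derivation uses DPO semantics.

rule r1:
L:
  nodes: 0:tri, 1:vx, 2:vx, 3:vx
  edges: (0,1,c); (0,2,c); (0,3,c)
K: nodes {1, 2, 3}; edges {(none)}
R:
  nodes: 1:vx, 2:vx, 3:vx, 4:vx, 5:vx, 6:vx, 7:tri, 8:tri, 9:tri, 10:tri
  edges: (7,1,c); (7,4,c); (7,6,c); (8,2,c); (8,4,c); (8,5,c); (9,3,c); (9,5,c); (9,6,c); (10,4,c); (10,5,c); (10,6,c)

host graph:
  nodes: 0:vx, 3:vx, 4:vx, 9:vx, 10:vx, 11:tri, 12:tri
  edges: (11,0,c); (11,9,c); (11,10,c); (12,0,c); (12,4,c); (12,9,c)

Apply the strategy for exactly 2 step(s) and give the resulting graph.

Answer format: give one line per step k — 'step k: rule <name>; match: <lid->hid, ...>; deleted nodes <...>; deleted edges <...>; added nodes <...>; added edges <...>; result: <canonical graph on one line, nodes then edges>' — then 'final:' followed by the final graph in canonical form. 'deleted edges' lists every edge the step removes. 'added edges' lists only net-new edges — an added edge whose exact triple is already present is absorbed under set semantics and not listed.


step 1: rule r1; match: 0->11, 1->0, 2->9, 3->10; deleted nodes 11; deleted edges (11,0,c); (11,9,c); (11,10,c); added nodes 13, 14, 15, 16, 17, 18, 19; added edges (16,0,c); (16,13,c); (16,15,c); (17,9,c); (17,13,c); (17,14,c); (18,10,c); (18,14,c); (18,15,c); (19,13,c); (19,14,c); (19,15,c); result: nodes: 0:vx, 3:vx, 4:vx, 9:vx, 10:vx, 12:tri, 13:vx, 14:vx, 15:vx, 16:tri, 17:tri, 18:tri, 19:tri edges: (12,0,c); (12,4,c); (12,9,c); (16,0,c); (16,13,c); (16,15,c); (17,9,c); (17,13,c); (17,14,c); (18,10,c); (18,14,c); (18,15,c); (19,13,c); (19,14,c); (19,15,c)
step 2: rule r1; match: 0->12, 1->0, 2->4, 3->9; deleted nodes 12; deleted edges (12,0,c); (12,4,c); (12,9,c); added nodes 20, 21, 22, 23, 24, 25, 26; added edges (23,0,c); (23,20,c); (23,22,c); (24,4,c); (24,20,c); (24,21,c); (25,9,c); (25,21,c); (25,22,c); (26,20,c); (26,21,c); (26,22,c); result: nodes: 0:vx, 3:vx, 4:vx, 9:vx, 10:vx, 13:vx, 14:vx, 15:vx, 16:tri, 17:tri, 18:tri, 19:tri, 20:vx, 21:vx, 22:vx, 23:tri, 24:tri, 25:tri, 26:tri edges: (16,0,c); (16,13,c); (16,15,c); (17,9,c); (17,13,c); (17,14,c); (18,10,c); (18,14,c); (18,15,c); (19,13,c); (19,14,c); (19,15,c); (23,0,c); (23,20,c); (23,22,c); (24,4,c); (24,20,c); (24,21,c); (25,9,c); (25,21,c); (25,22,c); (26,20,c); (26,21,c); (26,22,c)
final:
nodes: 0:vx, 3:vx, 4:vx, 9:vx, 10:vx, 13:vx, 14:vx, 15:vx, 16:tri, 17:tri, 18:tri, 19:tri, 20:vx, 21:vx, 22:vx, 23:tri, 24:tri, 25:tri, 26:tri
edges: (16,0,c); (16,13,c); (16,15,c); (17,9,c); (17,13,c); (17,14,c); (18,10,c); (18,14,c); (18,15,c); (19,13,c); (19,14,c); (19,15,c); (23,0,c); (23,20,c); (23,22,c); (24,4,c); (24,20,c); (24,21,c); (25,9,c); (25,21,c); (25,22,c); (26,20,c); (26,21,c); (26,22,c)


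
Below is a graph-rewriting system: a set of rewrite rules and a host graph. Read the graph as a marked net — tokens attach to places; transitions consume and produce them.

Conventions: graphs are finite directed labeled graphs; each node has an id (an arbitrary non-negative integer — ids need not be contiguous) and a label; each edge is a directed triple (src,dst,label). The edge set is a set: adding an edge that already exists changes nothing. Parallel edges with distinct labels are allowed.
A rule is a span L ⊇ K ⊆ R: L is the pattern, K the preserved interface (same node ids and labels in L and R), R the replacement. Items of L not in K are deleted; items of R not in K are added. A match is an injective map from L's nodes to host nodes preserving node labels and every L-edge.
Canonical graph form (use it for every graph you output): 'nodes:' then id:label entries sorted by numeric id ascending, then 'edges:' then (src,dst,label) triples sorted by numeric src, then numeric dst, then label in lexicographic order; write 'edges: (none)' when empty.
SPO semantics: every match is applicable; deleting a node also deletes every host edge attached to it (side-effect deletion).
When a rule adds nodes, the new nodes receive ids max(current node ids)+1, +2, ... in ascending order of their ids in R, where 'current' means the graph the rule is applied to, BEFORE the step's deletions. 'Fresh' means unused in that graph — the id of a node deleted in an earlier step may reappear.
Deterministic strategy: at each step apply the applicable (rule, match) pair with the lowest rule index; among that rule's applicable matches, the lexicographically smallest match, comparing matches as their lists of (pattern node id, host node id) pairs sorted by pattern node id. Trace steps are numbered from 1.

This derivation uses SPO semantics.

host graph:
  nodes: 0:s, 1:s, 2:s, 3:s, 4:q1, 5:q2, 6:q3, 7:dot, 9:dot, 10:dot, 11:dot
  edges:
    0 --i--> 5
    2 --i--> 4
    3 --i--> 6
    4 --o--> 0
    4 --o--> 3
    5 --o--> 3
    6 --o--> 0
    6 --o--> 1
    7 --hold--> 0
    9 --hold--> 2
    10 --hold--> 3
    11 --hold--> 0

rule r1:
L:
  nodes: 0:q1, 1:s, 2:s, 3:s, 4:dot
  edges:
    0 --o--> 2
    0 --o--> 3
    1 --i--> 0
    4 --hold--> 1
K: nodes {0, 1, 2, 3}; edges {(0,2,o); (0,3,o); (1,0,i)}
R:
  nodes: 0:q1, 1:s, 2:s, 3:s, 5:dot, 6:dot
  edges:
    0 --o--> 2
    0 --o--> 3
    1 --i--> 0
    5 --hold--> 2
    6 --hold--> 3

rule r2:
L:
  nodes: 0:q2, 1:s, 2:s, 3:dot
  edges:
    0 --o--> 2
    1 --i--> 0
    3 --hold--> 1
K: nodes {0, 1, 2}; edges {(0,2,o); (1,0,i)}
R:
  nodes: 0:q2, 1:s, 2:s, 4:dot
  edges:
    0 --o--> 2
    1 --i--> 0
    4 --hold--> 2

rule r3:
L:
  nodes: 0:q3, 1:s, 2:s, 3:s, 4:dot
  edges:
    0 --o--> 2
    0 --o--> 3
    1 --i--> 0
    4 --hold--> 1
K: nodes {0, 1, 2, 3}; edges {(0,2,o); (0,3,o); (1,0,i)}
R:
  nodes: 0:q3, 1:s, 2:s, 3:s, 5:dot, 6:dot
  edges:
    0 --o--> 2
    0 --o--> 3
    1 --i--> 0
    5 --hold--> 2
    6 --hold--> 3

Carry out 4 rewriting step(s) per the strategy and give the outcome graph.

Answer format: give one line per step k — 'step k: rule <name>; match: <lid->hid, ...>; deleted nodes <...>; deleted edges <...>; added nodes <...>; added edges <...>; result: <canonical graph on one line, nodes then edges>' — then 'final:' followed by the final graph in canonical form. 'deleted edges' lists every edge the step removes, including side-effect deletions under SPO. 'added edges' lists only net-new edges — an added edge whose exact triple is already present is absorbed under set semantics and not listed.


step 1: rule r1; match: 0->4, 1->2, 2->0, 3->3, 4->9; deleted nodes 9; deleted edges (9,2,hold); added nodes 12, 13; added edges (12,0,hold); (13,3,hold); result: nodes: 0:s, 1:s, 2:s, 3:s, 4:q1, 5:q2, 6:q3, 7:dot, 10:dot, 11:dot, 12:dot, 13:dot edges: (0,5,i); (2,4,i); (3,6,i); (4,0,o); (4,3,o); (5,3,o); (6,0,o); (6,1,o); (7,0,hold); (10,3,hold); (11,0,hold); (12,0,hold); (13,3,hold)
step 2: rule r2; match: 0->5, 1->0, 2->3, 3->7; deleted nodes 7; deleted edges (7,0,hold); added nodes 14; added edges (14,3,hold); result: nodes: 0:s, 1:s, 2:s, 3:s, 4:q1, 5:q2, 6:q3, 10:dot, 11:dot, 12:dot, 13:dot, 14:dot edges: (0,5,i); (2,4,i); (3,6,i); (4,0,o); (4,3,o); (5,3,o); (6,0,o); (6,1,o); (10,3,hold); (11,0,hold); (12,0,hold); (13,3,hold); (14,3,hold)
step 3: rule r2; match: 0->5, 1->0, 2->3, 3->11; deleted nodes 11; deleted edges (11,0,hold); added nodes 15; added edges (15,3,hold); result: nodes: 0:s, 1:s, 2:s, 3:s, 4:q1, 5:q2, 6:q3, 10:dot, 12:dot, 13:dot, 14:dot, 15:dot edges: (0,5,i); (2,4,i); (3,6,i); (4,0,o); (4,3,o); (5,3,o); (6,0,o); (6,1,o); (10,3,hold); (12,0,hold); (13,3,hold); (14,3,hold); (15,3,hold)
step 4: rule r2; match: 0->5, 1->0, 2->3, 3->12; deleted nodes 12; deleted edges (12,0,hold); added nodes 16; added edges (16,3,hold); result: nodes: 0:s, 1:s, 2:s, 3:s, 4:q1, 5:q2, 6:q3, 10:dot, 13:dot, 14:dot, 15:dot, 16:dot edges: (0,5,i); (2,4,i); (3,6,i); (4,0,o); (4,3,o); (5,3,o); (6,0,o); (6,1,o); (10,3,hold); (13,3,hold); (14,3,hold); (15,3,hold); (16,3,hold)
final:
nodes: 0:s, 1:s, 2:s, 3:s, 4:q1, 5:q2, 6:q3, 10:dot, 13:dot, 14:dot, 15:dot, 16:dot
edges: (0,5,i); (2,4,i); (3,6,i); (4,0,o); (4,3,o); (5,3,o); (6,0,o); (6,1,o); (10,3,hold); (13,3,hold); (14,3,hold); (15,3,hold); (16,3,hold)


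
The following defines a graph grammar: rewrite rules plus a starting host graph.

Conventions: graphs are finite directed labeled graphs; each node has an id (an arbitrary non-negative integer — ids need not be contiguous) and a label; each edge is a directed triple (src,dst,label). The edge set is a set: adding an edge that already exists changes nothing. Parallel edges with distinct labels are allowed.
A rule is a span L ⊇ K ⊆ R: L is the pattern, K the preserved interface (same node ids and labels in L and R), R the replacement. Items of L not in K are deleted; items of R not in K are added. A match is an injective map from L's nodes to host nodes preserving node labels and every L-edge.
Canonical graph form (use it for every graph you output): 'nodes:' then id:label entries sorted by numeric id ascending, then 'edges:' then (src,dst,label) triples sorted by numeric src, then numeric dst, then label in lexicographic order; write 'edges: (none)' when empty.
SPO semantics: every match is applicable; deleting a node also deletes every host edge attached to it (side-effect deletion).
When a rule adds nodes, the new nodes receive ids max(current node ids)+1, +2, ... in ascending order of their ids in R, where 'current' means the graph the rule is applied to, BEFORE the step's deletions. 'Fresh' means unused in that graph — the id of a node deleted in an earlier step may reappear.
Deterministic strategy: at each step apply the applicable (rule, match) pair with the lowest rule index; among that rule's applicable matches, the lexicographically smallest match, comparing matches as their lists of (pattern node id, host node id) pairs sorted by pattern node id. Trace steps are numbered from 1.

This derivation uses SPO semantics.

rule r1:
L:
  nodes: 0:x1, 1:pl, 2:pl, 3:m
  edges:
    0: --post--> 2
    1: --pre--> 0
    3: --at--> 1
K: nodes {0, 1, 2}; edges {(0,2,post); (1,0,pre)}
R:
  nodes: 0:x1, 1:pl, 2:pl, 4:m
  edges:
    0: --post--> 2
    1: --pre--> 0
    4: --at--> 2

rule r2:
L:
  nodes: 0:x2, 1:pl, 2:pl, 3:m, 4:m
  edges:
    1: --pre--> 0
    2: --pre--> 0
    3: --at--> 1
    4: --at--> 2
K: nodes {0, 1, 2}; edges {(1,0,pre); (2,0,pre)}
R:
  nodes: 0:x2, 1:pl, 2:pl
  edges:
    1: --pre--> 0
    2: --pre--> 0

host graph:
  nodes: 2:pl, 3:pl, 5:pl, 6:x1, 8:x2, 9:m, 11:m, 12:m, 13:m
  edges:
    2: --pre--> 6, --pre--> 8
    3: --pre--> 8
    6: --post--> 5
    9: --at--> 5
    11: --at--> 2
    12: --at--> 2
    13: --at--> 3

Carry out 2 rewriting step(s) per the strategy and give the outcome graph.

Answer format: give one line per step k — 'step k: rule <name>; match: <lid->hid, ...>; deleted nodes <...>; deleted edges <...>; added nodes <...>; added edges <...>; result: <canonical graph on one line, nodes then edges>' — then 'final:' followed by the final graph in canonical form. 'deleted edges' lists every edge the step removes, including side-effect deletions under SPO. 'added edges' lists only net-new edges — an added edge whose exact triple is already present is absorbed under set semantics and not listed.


step 1: rule r1; match: 0->6, 1->2, 2->5, 3->11; deleted nodes 11; deleted edges (11,2,at); added nodes 14; added edges (14,5,at); result: nodes: 2:pl, 3:pl, 5:pl, 6:x1, 8:x2, 9:m, 12:m, 13:m, 14:m edges: (2,6,pre); (2,8,pre); (3,8,pre); (6,5,post); (9,5,at); (12,2,at); (13,3,at); (14,5,at)
step 2: rule r1; match: 0->6, 1->2, 2->5, 3->12; deleted nodes 12; deleted edges (12,2,at); added nodes 15; added edges (15,5,at); result: nodes: 2:pl, 3:pl, 5:pl, 6:x1, 8:x2, 9:m, 13:m, 14:m, 15:m edges: (2,6,pre); (2,8,pre); (3,8,pre); (6,5,post); (9,5,at); (13,3,at); (14,5,at); (15,5,at)
final:
nodes: 2:pl, 3:pl, 5:pl, 6:x1, 8:x2, 9:m, 13:m, 14:m, 15:m
edges: (2,6,pre); (2,8,pre); (3,8,pre); (6,5,post); (9,5,at); (13,3,at); (14,5,at); (15,5,at)


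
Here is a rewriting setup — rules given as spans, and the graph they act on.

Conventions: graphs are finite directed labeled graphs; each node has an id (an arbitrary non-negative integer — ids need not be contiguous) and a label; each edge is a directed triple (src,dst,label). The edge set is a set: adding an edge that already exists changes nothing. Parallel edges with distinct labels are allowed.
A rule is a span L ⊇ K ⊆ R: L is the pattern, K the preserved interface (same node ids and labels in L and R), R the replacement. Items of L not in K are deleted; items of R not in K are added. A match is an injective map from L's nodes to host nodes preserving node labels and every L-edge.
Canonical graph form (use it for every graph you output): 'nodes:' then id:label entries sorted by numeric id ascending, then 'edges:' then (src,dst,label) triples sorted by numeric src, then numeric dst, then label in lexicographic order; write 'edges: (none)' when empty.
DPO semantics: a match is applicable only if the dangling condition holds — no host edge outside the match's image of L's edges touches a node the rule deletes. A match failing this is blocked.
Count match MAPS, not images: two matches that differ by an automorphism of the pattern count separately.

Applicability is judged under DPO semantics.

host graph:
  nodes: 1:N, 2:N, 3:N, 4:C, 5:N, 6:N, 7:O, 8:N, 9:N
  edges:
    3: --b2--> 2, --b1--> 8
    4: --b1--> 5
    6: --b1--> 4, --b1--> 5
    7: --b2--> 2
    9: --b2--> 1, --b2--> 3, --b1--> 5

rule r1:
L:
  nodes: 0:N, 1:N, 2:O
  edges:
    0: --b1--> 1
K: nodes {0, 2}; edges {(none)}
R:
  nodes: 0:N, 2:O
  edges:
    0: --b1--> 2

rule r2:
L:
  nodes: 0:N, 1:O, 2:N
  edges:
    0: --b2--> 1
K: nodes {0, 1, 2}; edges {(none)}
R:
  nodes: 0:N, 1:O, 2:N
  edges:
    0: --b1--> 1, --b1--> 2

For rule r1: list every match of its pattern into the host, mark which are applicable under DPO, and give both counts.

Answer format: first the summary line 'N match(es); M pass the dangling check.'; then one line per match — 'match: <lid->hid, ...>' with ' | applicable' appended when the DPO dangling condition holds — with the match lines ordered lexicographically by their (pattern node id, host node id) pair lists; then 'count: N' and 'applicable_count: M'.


3 match(es); 1 pass the dangling check.
match: 0->3, 1->8, 2->7 | applicable
match: 0->6, 1->5, 2->7
match: 0->9, 1->5, 2->7
count: 3
applicable_count: 1


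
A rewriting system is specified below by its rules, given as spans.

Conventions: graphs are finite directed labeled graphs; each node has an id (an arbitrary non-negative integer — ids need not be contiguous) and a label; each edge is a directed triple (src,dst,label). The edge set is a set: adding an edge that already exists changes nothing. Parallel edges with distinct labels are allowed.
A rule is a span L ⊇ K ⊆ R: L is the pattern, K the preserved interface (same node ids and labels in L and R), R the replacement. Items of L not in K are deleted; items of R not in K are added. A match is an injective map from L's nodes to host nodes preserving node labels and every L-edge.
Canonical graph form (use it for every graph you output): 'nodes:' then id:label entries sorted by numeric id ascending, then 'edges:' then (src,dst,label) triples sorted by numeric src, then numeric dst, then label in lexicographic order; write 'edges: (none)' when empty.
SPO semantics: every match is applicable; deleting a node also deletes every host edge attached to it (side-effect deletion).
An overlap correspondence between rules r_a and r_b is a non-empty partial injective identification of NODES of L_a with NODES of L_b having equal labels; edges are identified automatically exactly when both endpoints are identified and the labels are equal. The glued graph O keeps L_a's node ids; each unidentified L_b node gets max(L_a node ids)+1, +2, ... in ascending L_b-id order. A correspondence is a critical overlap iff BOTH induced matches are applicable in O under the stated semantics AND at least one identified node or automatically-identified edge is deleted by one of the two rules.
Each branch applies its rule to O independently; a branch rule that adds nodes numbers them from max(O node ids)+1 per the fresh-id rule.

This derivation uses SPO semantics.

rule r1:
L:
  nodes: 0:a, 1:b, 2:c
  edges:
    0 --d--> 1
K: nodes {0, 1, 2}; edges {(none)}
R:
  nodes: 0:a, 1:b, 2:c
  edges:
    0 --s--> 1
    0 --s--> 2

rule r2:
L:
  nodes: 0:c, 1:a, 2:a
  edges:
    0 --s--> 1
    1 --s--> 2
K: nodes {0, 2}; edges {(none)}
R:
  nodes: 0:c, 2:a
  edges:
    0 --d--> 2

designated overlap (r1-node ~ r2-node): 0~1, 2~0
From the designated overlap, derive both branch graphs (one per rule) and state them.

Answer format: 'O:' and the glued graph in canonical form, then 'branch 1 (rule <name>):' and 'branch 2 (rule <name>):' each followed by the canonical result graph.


O:
nodes: 0:a, 1:b, 2:c, 3:a
edges: (0,1,d); (0,3,s); (2,0,s)
branch 1 (rule r1):
nodes: 0:a, 1:b, 2:c, 3:a
edges: (0,1,s); (0,2,s); (0,3,s); (2,0,s)
branch 2 (rule r2):
nodes: 1:b, 2:c, 3:a
edges: (2,3,d)


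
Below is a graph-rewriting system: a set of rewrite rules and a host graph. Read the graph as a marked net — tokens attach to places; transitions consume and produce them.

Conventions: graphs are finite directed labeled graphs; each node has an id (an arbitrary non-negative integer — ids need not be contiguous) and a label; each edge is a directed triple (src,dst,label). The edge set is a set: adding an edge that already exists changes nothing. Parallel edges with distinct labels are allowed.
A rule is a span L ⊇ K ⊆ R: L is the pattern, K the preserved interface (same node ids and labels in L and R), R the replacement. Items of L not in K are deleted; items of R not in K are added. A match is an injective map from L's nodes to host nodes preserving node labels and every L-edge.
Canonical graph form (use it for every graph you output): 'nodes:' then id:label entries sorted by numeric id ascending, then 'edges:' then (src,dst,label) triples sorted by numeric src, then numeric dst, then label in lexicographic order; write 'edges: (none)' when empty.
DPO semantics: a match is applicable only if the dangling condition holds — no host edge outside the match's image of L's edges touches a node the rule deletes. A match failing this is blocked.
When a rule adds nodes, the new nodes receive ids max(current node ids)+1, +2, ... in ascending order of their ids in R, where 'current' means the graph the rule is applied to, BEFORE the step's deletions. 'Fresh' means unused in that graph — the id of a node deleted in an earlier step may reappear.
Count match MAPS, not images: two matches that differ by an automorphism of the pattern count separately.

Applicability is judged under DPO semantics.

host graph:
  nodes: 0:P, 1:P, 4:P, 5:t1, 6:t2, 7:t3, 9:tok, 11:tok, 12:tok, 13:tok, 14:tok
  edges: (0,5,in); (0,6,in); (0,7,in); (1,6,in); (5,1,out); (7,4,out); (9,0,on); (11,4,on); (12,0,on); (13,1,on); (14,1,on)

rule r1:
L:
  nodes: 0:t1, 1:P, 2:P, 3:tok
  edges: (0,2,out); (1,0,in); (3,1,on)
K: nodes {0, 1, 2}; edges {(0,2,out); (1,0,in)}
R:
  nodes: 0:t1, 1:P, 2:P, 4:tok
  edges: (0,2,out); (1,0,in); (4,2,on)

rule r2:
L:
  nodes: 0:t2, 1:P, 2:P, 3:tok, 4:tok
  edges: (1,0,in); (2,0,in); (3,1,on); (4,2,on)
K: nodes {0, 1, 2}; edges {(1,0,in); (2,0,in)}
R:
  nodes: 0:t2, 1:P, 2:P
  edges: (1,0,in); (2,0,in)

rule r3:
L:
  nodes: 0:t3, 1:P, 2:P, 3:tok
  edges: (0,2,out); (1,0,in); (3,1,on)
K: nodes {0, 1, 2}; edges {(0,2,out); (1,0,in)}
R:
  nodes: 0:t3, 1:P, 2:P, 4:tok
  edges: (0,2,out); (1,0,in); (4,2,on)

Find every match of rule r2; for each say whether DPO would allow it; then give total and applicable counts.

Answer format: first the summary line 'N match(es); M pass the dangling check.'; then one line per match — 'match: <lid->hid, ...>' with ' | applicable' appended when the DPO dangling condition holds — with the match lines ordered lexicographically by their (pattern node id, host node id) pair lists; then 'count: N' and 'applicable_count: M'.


8 match(es); 8 pass the dangling check.
match: 0->6, 1->0, 2->1, 3->9, 4->13 | applicable
match: 0->6, 1->0, 2->1, 3->9, 4->14 | applicable
match: 0->6, 1->0, 2->1, 3->12, 4->13 | applicable
match: 0->6, 1->0, 2->1, 3->12, 4->14 | applicable
match: 0->6, 1->1, 2->0, 3->13, 4->9 | applicable
match: 0->6, 1->1, 2->0, 3->13, 4->12 | applicable
match: 0->6, 1->1, 2->0, 3->14, 4->9 | applicable
match: 0->6, 1->1, 2->0, 3->14, 4->12 | applicable
count: 8
applicable_count: 8


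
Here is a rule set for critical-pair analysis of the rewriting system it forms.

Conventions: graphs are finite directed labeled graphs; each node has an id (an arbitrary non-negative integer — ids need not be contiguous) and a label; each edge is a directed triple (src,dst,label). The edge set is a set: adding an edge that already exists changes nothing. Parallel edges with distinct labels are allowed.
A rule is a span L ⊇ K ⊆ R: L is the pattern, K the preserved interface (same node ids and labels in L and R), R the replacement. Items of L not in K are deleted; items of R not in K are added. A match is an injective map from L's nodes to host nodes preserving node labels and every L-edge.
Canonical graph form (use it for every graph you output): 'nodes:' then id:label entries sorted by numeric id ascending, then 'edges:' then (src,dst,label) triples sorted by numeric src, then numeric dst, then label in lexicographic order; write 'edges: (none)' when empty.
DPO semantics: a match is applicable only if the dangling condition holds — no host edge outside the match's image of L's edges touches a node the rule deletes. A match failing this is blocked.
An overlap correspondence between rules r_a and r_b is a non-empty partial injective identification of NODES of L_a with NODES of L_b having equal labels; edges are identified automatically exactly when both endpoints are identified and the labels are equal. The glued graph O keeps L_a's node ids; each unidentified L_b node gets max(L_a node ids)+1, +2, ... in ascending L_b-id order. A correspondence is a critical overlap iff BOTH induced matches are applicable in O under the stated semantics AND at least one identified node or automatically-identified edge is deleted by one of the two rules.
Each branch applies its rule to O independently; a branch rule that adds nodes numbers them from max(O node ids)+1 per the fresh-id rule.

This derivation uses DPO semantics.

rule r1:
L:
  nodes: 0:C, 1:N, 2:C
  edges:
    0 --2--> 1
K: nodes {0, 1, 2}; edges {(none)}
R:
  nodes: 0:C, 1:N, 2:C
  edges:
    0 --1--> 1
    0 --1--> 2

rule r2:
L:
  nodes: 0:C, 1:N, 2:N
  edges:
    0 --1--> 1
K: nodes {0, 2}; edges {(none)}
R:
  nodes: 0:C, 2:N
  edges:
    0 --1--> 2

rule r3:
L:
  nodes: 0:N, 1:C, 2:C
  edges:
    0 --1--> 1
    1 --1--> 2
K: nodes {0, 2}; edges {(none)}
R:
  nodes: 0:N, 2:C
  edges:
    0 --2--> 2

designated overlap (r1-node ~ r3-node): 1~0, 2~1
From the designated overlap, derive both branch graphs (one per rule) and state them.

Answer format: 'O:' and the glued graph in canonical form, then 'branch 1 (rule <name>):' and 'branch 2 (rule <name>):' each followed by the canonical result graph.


O:
nodes: 0:C, 1:N, 2:C, 3:C
edges: (0,1,2); (1,2,1); (2,3,1)
branch 1 (rule r1):
nodes: 0:C, 1:N, 2:C, 3:C
edges: (0,1,1); (0,2,1); (1,2,1); (2,3,1)
branch 2 (rule r3):
nodes: 0:C, 1:N, 3:C
edges: (0,1,2); (1,3,2)


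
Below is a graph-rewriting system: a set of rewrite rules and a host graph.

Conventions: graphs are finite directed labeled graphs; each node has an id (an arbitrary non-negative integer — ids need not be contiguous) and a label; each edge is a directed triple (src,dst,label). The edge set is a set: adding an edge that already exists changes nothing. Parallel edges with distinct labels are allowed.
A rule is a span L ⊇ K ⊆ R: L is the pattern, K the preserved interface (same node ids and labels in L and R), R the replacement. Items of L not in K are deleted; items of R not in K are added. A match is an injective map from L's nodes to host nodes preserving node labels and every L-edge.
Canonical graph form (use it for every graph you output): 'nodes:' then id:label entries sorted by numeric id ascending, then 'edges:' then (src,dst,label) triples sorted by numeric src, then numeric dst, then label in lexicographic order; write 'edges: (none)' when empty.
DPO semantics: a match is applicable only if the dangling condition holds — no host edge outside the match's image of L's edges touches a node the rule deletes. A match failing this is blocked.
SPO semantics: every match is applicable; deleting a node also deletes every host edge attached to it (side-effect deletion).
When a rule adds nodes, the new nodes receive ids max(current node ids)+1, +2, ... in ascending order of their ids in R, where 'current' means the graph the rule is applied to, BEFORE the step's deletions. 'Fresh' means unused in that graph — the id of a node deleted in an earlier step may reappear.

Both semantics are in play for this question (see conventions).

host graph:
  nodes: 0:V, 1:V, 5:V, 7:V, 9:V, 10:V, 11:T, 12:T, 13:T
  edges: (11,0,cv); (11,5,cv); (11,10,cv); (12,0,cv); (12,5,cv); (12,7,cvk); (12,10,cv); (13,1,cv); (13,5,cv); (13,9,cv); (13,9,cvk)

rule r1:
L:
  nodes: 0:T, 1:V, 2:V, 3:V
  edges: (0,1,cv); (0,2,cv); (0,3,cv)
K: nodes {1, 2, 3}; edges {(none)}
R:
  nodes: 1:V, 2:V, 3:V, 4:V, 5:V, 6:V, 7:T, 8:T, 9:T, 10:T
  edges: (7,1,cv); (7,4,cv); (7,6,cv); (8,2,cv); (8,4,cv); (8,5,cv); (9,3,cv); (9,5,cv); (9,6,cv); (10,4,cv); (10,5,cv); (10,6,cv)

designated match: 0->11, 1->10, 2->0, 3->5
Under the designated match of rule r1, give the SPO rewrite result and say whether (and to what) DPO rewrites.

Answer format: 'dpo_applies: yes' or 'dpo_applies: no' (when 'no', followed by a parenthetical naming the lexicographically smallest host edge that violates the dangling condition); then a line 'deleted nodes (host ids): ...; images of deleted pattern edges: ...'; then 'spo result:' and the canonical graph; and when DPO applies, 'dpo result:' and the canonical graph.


dpo_applies: yes
deleted nodes (host ids): 11; images of deleted pattern edges: (11,0,cv); (11,5,cv); (11,10,cv)
spo result:
nodes: 0:V, 1:V, 5:V, 7:V, 9:V, 10:V, 12:T, 13:T, 14:V, 15:V, 16:V, 17:T, 18:T, 19:T, 20:T
edges: (12,0,cv); (12,5,cv); (12,7,cvk); (12,10,cv); (13,1,cv); (13,5,cv); (13,9,cv); (13,9,cvk); (17,10,cv); (17,14,cv); (17,16,cv); (18,0,cv); (18,14,cv); (18,15,cv); (19,5,cv); (19,15,cv); (19,16,cv); (20,14,cv); (20,15,cv); (20,16,cv)
dpo result:
nodes: 0:V, 1:V, 5:V, 7:V, 9:V, 10:V, 12:T, 13:T, 14:V, 15:V, 16:V, 17:T, 18:T, 19:T, 20:T
edges: (12,0,cv); (12,5,cv); (12,7,cvk); (12,10,cv); (13,1,cv); (13,5,cv); (13,9,cv); (13,9,cvk); (17,10,cv); (17,14,cv); (17,16,cv); (18,0,cv); (18,14,cv); (18,15,cv); (19,5,cv); (19,15,cv); (19,16,cv); (20,14,cv); (20,15,cv); (20,16,cv)


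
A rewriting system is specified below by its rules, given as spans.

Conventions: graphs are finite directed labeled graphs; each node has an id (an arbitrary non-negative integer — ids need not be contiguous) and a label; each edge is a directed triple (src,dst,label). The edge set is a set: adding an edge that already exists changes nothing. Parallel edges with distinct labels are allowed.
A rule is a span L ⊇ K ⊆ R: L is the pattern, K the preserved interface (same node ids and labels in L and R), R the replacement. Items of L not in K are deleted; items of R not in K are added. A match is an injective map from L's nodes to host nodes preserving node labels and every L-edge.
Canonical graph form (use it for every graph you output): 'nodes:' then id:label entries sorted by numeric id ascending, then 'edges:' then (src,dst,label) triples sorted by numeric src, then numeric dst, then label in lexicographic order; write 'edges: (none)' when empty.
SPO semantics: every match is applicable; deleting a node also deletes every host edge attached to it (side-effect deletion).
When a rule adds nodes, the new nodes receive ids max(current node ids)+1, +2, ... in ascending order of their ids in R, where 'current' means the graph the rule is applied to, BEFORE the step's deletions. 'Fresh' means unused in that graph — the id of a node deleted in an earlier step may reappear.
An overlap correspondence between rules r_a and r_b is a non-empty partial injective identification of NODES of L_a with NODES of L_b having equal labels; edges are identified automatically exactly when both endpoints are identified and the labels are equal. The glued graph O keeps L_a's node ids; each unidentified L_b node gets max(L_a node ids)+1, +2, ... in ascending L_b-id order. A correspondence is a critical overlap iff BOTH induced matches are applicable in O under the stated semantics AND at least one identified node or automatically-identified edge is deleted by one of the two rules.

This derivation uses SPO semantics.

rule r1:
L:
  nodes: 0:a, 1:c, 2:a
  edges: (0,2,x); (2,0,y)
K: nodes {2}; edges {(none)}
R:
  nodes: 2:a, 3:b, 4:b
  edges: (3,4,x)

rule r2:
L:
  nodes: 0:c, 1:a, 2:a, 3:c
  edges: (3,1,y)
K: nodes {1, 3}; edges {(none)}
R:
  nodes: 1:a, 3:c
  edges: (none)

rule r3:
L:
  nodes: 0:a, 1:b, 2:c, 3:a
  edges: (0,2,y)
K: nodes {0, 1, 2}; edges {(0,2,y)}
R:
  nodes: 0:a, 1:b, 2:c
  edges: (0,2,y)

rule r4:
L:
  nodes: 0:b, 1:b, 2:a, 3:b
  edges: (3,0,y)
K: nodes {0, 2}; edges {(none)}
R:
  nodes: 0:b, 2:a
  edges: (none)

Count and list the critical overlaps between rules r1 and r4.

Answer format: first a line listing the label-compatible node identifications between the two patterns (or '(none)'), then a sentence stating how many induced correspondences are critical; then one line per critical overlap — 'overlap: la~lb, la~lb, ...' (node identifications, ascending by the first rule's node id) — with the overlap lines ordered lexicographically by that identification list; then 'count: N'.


label-compatible node identifications between L(r1) and L(r4): 0~2, 2~2
1 of the induced correspondences is a critical overlap of r1 and r4.
overlap: 0~2
count: 1


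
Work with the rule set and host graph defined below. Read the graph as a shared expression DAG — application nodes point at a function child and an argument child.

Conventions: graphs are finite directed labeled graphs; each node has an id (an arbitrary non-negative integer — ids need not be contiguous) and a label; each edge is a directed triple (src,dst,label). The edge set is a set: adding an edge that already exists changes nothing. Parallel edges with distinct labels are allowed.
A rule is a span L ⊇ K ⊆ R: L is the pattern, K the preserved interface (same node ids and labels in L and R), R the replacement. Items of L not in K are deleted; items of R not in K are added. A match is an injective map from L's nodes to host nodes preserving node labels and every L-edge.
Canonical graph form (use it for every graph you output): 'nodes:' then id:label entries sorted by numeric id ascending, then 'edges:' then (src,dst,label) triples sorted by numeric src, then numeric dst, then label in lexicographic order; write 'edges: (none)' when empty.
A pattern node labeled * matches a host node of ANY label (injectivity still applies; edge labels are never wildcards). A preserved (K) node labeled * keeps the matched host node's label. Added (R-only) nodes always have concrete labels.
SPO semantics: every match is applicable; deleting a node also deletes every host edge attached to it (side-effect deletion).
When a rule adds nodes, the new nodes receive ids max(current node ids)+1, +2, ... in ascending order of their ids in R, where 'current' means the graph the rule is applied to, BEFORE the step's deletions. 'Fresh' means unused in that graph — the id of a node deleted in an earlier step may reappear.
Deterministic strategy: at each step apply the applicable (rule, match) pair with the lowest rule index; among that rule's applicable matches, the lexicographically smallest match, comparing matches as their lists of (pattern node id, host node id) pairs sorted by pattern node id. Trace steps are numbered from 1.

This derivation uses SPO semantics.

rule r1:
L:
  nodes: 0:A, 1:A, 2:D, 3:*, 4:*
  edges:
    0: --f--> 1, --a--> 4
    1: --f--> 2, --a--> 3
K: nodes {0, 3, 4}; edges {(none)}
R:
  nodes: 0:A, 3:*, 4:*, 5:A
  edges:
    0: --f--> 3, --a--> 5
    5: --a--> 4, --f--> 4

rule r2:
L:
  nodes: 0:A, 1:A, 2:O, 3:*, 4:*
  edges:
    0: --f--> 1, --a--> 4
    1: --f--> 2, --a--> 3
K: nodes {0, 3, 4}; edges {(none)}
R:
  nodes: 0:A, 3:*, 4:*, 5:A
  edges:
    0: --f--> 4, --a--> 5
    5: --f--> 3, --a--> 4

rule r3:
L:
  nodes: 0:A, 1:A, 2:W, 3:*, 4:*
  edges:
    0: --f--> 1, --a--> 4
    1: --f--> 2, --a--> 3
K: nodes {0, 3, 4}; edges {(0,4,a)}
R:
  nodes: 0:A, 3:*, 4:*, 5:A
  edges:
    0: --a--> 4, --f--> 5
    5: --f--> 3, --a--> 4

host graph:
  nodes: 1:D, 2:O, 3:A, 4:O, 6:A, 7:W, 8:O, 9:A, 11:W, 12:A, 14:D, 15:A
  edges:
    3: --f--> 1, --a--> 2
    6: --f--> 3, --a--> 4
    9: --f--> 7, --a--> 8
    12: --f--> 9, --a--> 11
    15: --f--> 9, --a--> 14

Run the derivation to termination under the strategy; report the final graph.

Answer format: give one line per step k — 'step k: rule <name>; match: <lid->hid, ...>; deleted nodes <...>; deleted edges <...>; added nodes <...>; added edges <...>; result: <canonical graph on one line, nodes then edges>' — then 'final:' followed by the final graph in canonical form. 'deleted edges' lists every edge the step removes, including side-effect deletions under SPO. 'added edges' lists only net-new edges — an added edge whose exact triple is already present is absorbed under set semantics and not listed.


step 1: rule r1; match: 0->6, 1->3, 2->1, 3->2, 4->4; deleted nodes 1, 3; deleted edges (3,1,f); (3,2,a); (6,3,f); (6,4,a); added nodes 16; added edges (6,2,f); (6,16,a); (16,4,a); (16,4,f); result: nodes: 2:O, 4:O, 6:A, 7:W, 8:O, 9:A, 11:W, 12:A, 14:D, 15:A, 16:A edges: (6,2,f); (6,16,a); (9,7,f); (9,8,a); (12,9,f); (12,11,a); (15,9,f); (15,14,a); (16,4,a); (16,4,f)
step 2: rule r3; match: 0->12, 1->9, 2->7, 3->8, 4->11; deleted nodes 7, 9; deleted edges (9,7,f); (9,8,a); (12,9,f); (15,9,f); added nodes 17; added edges (12,17,f); (17,8,f); (17,11,a); result: nodes: 2:O, 4:O, 6:A, 8:O, 11:W, 12:A, 14:D, 15:A, 16:A, 17:A edges: (6,2,f); (6,16,a); (12,11,a); (12,17,f); (15,14,a); (16,4,a); (16,4,f); (17,8,f); (17,11,a)
final:
nodes: 2:O, 4:O, 6:A, 8:O, 11:W, 12:A, 14:D, 15:A, 16:A, 17:A
edges: (6,2,f); (6,16,a); (12,11,a); (12,17,f); (15,14,a); (16,4,a); (16,4,f); (17,8,f); (17,11,a)


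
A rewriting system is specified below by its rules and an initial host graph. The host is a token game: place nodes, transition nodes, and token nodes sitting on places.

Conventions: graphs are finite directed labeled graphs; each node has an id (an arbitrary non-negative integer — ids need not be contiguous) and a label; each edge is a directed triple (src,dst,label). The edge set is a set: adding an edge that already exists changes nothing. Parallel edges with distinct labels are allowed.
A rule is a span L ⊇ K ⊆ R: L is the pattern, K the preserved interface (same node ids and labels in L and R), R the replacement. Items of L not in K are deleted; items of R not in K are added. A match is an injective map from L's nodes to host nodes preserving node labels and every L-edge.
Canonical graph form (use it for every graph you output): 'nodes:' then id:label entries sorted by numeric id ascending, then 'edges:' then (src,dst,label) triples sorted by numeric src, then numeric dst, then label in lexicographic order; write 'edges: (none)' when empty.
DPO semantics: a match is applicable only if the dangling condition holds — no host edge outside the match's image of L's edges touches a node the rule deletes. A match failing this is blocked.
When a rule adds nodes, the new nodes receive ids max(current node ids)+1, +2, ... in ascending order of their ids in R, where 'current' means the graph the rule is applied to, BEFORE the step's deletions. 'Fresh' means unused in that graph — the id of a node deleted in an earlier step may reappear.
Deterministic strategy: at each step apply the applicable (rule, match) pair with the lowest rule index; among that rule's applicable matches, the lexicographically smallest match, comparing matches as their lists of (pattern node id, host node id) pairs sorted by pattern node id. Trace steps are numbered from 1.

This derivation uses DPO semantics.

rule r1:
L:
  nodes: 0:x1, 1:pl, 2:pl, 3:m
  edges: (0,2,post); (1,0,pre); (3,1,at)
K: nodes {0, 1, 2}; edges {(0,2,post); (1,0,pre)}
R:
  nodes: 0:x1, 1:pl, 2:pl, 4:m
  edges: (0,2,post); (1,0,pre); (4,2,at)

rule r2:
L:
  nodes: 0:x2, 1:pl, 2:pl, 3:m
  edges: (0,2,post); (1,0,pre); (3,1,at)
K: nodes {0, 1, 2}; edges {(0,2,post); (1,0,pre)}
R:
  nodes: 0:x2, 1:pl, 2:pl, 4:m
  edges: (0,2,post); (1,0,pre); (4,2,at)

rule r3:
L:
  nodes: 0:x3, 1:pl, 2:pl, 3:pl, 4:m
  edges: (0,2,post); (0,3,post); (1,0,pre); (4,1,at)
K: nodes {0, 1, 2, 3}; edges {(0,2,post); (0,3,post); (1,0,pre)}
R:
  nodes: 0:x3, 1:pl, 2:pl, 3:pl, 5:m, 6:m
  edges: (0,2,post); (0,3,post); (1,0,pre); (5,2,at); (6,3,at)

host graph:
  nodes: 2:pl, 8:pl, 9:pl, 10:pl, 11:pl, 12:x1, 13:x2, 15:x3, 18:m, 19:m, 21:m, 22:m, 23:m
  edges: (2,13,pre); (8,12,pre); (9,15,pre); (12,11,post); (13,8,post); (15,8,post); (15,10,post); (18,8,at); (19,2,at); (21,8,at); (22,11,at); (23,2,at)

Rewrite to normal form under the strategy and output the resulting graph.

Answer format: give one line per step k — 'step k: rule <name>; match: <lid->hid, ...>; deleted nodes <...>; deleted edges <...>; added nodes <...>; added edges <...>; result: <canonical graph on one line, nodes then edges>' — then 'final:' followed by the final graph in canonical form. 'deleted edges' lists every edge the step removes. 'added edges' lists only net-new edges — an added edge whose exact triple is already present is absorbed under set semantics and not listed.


step 1: rule r1; match: 0->12, 1->8, 2->11, 3->18; deleted nodes 18; deleted edges (18,8,at); added nodes 24; added edges (24,11,at); result: nodes: 2:pl, 8:pl, 9:pl, 10:pl, 11:pl, 12:x1, 13:x2, 15:x3, 19:m, 21:m, 22:m, 23:m, 24:m edges: (2,13,pre); (8,12,pre); (9,15,pre); (12,11,post); (13,8,post); (15,8,post); (15,10,post); (19,2,at); (21,8,at); (22,11,at); (23,2,at); (24,11,at)
step 2: rule r1; match: 0->12, 1->8, 2->11, 3->21; deleted nodes 21; deleted edges (21,8,at); added nodes 25; added edges (25,11,at); result: nodes: 2:pl, 8:pl, 9:pl, 10:pl, 11:pl, 12:x1, 13:x2, 15:x3, 19:m, 22:m, 23:m, 24:m, 25:m edges: (2,13,pre); (8,12,pre); (9,15,pre); (12,11,post); (13,8,post); (15,8,post); (15,10,post); (19,2,at); (22,11,at); (23,2,at); (24,11,at); (25,11,at)
step 3: rule r2; match: 0->13, 1->2, 2->8, 3->19; deleted nodes 19; deleted edges (19,2,at); added nodes 26; added edges (26,8,at); result: nodes: 2:pl, 8:pl, 9:pl, 10:pl, 11:pl, 12:x1, 13:x2, 15:x3, 22:m, 23:m, 24:m, 25:m, 26:m edges: (2,13,pre); (8,12,pre); (9,15,pre); (12,11,post); (13,8,post); (15,8,post); (15,10,post); (22,11,at); (23,2,at); (24,11,at); (25,11,at); (26,8,at)
step 4: rule r1; match: 0->12, 1->8, 2->11, 3->26; deleted nodes 26; deleted edges (26,8,at); added nodes 27; added edges (27,11,at); result: nodes: 2:pl, 8:pl, 9:pl, 10:pl, 11:pl, 12:x1, 13:x2, 15:x3, 22:m, 23:m, 24:m, 25:m, 27:m edges: (2,13,pre); (8,12,pre); (9,15,pre); (12,11,post); (13,8,post); (15,8,post); (15,10,post); (22,11,at); (23,2,at); (24,11,at); (25,11,at); (27,11,at)
step 5: rule r2; match: 0->13, 1->2, 2->8, 3->23; deleted nodes 23; deleted edges (23,2,at); added nodes 28; added edges (28,8,at); result: nodes: 2:pl, 8:pl, 9:pl, 10:pl, 11:pl, 12:x1, 13:x2, 15:x3, 22:m, 24:m, 25:m, 27:m, 28:m edges: (2,13,pre); (8,12,pre); (9,15,pre); (12,11,post); (13,8,post); (15,8,post); (15,10,post); (22,11,at); (24,11,at); (25,11,at); (27,11,at); (28,8,at)
step 6: rule r1; match: 0->12, 1->8, 2->11, 3->28; deleted nodes 28; deleted edges (28,8,at); added nodes 29; added edges (29,11,at); result: nodes: 2:pl, 8:pl, 9:pl, 10:pl, 11:pl, 12:x1, 13:x2, 15:x3, 22:m, 24:m, 25:m, 27:m, 29:m edges: (2,13,pre); (8,12,pre); (9,15,pre); (12,11,post); (13,8,post); (15,8,post); (15,10,post); (22,11,at); (24,11,at); (25,11,at); (27,11,at); (29,11,at)
final:
nodes: 2:pl, 8:pl, 9:pl, 10:pl, 11:pl, 12:x1, 13:x2, 15:x3, 22:m, 24:m, 25:m, 27:m, 29:m
edges: (2,13,pre); (8,12,pre); (9,15,pre); (12,11,post); (13,8,post); (15,8,post); (15,10,post); (22,11,at); (24,11,at); (25,11,at); (27,11,at); (29,11,at)
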